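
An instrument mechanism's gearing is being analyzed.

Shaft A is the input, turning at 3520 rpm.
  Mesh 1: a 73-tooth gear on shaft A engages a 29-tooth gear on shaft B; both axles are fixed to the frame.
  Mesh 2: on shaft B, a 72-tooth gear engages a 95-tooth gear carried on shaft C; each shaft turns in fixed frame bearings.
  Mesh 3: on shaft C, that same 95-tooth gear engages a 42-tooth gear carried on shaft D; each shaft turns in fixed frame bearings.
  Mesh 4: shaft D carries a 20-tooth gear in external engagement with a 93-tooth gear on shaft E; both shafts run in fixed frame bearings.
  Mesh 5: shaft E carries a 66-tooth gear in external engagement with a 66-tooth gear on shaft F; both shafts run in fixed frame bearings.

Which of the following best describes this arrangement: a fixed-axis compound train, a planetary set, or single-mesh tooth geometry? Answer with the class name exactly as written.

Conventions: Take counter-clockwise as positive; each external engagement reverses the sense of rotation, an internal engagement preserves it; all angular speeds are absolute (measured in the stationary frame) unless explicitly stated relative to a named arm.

fixed-axis compound train

topology: fixed-axis compound train — 5 meshes, A→F
classification: fixed-axis compound train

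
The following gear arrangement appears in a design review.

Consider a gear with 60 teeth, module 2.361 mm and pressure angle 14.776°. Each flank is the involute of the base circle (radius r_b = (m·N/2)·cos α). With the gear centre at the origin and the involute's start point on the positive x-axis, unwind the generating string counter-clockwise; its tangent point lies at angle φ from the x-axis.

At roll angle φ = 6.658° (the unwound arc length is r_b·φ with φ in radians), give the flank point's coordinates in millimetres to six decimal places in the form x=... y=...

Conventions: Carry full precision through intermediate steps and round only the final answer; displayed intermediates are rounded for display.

x=68.948521 y=0.035774

topology: single-mesh involute geometry — m = 2.361, N = 60
pitch radius r_p = m·N/2 = 2.361·60/2 = 70.830000
base radius r_b = r_p·cos α = 70.830000·cos 14.776° = 68.487673
roll angle φ = 6.658° = 0.11620402 rad
x = r_b·(cos φ + φ·sin φ) = 68.948521
y = r_b·(sin φ − φ·cos φ) = 0.035774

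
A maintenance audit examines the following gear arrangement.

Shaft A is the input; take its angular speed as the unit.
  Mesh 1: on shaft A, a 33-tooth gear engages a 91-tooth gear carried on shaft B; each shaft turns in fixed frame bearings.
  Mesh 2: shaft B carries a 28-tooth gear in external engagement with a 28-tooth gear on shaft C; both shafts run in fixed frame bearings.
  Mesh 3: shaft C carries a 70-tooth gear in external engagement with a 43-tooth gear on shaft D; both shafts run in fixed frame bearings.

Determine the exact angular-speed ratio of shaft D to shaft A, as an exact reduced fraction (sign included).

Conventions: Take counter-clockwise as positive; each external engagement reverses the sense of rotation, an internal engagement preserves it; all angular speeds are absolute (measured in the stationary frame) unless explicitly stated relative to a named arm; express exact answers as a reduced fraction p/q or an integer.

class = fixed-axis compound train [3 meshes; 3 ratios multiply, 3 sense flips]
mesh 1 [33T→91T]: running ratio 33/91, sense −
mesh 2 [28T→28T]: running ratio 33/91, sense +
mesh 3 [70T→43T]: running ratio 330/559, sense −
ω_out/ω_in = -330/559

-330/559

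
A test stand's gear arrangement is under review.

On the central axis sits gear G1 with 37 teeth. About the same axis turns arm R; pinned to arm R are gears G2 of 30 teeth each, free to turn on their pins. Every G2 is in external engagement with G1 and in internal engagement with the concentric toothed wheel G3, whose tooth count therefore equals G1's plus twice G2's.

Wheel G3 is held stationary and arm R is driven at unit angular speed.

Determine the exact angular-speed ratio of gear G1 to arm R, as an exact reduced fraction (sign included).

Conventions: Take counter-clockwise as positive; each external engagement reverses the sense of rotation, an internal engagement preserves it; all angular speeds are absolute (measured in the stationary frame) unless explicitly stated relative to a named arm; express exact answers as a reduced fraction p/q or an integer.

134/37

topology: planetary set — G1 37T / G2 30T / G3 97T, arm = carrier (Willis)
ring teeth: 37 + 2·30 = 97
37(ω_sun−ω_arm) = −97(ω_ring−ω_arm),  ω_ring = 0, ω_arm = 1
ω_sun = 1 − (97/37)(0−1) = 134/37
ω_out/ω_in = 134/37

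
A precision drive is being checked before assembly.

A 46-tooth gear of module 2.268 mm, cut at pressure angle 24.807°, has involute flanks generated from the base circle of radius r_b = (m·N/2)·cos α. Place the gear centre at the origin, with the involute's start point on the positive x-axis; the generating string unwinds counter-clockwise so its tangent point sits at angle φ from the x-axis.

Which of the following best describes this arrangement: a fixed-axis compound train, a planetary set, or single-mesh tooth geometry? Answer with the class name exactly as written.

single-mesh involute tooth geometry (46T wheel at module 2.268)
classification: single-mesh tooth geometry

single-mesh tooth geometry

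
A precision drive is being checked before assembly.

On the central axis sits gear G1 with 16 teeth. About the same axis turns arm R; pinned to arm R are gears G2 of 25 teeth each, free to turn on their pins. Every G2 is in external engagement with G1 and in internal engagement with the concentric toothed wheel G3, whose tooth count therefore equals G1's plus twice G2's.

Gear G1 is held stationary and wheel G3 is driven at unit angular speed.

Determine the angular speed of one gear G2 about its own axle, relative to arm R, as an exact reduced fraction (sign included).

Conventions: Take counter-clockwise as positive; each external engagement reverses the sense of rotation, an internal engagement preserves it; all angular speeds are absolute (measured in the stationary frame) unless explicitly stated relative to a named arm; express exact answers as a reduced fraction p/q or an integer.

planetary set (16T centre, 25T on arm, 66T internal) — Willis relation
ring teeth: 16 + 2·25 = 66
16(ω_sun−ω_arm) = −66(ω_ring−ω_arm),  ω_sun = 0, ω_ring = 1
16(0−ω_arm) = −66(1−ω_arm)  ⇒  82·ω_arm = 66  ⇒  ω_arm = 33/41
sun–planet mesh: 16·(0−33/41) = −25·(ω_p−ω_arm)  ⇒  ω_p−ω_arm = 528/1025
exact speed ratio = 528/1025

528/1025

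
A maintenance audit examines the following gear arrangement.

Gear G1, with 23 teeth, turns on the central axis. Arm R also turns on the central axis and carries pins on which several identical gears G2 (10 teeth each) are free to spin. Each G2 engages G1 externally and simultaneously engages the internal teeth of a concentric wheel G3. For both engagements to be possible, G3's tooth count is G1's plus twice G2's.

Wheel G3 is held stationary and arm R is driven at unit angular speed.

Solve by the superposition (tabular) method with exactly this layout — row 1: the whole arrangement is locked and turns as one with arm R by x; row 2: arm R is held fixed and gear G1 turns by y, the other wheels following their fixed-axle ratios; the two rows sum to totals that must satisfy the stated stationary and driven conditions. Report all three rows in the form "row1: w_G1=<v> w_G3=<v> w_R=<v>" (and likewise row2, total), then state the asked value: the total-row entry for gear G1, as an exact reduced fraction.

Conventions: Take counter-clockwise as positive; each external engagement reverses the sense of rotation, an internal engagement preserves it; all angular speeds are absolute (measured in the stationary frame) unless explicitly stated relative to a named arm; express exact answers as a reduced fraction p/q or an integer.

class = planetary set [G3 = 23+2·10 = 43; Willis about the carrier]
superposition row 1 [locked train]: every member turns x
superposition row 2 [arm held]: sun y, ring −(23/43)·y, arm 0
boundary: total ω_ring = x − (23/43)·y = 0 and total ω_arm = x = 1  ⇒  y = 43/23, x = 1
row 2 ring = −(23/43)·43/23 = -1
totals (row 1 + row 2): sun 1 + 43/23 = 66/23, ring 1 + (-1) = 0, arm 1 + 0 = 1
asked cell (total, sun) = 66/23

row1: w_G1=1 w_G3=1 w_R=1
row2: w_G1=43/23 w_G3=-1 w_R=0
total: w_G1=66/23 w_G3=0 w_R=1
asked value: 66/23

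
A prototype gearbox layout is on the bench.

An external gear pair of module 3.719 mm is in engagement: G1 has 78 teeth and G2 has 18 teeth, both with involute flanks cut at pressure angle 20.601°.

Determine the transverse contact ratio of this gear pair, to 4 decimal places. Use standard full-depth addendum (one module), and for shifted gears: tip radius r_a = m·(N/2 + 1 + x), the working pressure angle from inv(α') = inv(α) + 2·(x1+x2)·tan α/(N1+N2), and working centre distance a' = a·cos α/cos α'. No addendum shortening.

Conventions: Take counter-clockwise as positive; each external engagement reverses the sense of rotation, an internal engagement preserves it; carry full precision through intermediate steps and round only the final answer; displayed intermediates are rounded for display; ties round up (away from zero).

single-mesh involute tooth geometry (78T engaging 18T at module 3.719)
base radii: r_b1 = 135.766120, r_b2 = 31.330643
tip radii: r_a1 = 148.760000, r_a2 = 37.190000
no profile shift: α' = α, a' = a
action lengths: √(r_a1²−r_b1²) = 60.803767, √(r_a2²−r_b2²) = 20.037138
base pitch p_b = π·m·cos α = 10.936458
CR = (60.803767 + 20.037138 − 178.512000·sin 20.60100°)/10.936458 = 1.648617
contact ratio ≈ 1.6486

1.6486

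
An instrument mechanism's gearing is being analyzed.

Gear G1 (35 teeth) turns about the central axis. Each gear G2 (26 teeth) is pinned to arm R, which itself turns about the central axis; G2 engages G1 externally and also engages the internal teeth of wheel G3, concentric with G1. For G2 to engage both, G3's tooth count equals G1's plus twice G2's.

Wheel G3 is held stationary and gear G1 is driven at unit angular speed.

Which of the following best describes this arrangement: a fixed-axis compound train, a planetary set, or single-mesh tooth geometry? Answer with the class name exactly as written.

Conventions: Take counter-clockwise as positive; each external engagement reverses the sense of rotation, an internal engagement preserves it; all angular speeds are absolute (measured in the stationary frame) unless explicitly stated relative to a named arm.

topology: planetary set — G1 35T / G2 26T / G3 87T, arm = carrier (Willis)
classification: planetary set

planetary set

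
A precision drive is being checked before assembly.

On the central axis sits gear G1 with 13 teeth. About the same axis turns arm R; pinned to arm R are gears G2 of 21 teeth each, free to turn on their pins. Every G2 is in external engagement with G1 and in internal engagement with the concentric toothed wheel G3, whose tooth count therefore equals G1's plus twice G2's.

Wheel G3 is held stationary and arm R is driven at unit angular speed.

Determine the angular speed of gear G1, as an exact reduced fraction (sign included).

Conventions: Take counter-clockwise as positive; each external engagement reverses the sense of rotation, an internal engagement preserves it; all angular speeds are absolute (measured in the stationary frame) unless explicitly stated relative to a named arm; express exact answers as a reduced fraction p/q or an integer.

planetary set (13T centre, 21T on arm, 55T internal) — Willis relation
ring teeth: 13 + 2·21 = 55
13(ω_sun−ω_arm) = −55(ω_ring−ω_arm),  ω_ring = 0, ω_arm = 1
ω_sun = 1 − (55/13)(0−1) = 68/13
exact speed ratio = 68/13

68/13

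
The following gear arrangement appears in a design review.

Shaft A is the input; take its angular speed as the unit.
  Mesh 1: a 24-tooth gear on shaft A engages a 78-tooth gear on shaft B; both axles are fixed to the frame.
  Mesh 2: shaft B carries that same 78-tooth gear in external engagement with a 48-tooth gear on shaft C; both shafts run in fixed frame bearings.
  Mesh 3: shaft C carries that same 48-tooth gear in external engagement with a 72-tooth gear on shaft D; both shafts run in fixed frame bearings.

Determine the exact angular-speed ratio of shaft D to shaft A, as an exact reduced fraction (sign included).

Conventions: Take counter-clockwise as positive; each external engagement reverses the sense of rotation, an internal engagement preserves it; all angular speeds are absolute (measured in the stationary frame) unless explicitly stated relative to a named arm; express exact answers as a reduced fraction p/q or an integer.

class = fixed-axis compound train [3 meshes; 3 ratios multiply, 3 sense flips]
mesh 1 [24T→78T]: running ratio 4/13, sense −
mesh 2 [78T→48T]: running ratio 1/2, sense +
mesh 3 [48T→72T]: running ratio 1/3, sense −
ω_out/ω_in = -1/3

-1/3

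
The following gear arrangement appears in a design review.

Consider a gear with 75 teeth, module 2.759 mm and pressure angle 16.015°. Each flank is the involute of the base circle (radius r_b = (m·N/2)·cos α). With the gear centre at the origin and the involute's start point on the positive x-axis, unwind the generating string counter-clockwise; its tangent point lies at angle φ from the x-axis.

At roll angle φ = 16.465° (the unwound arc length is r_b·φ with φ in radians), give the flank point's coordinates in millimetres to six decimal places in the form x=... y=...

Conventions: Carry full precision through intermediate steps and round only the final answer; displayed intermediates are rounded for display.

topology: single-mesh involute geometry — m = 2.759, N = 75
pitch radius r_p = m·N/2 = 2.759·75/2 = 103.462500
base radius r_b = r_p·cos α = 103.462500·cos 16.015° = 99.447069
roll angle φ = 16.465° = 0.28736846 rad
x = r_b·(cos φ + φ·sin φ) = 103.468885
y = r_b·(sin φ − φ·cos φ) = 0.780185

x=103.468885 y=0.780185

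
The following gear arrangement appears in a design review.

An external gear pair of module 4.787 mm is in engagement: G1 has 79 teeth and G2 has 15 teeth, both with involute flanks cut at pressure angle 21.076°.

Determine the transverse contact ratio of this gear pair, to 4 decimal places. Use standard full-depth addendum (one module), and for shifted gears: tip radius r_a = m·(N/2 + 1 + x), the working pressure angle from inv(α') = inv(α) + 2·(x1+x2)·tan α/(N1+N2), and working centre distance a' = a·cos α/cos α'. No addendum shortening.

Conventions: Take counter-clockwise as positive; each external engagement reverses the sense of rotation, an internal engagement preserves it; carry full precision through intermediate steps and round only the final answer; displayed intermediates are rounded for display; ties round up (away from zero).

1.6063

topology: single-mesh involute geometry — m = 4.787, 79T/15T pair
base radii: r_b1 = 176.437416, r_b2 = 33.500775
tip radii: r_a1 = 193.873500, r_a2 = 40.689500
no profile shift: α' = α, a' = a
action lengths: √(r_a1²−r_b1²) = 80.354042, √(r_a2²−r_b2²) = 23.094014
base pitch p_b = π·m·cos α = 14.032772
CR = (80.354042 + 23.094014 − 224.989000·sin 21.07600°)/14.032772 = 1.606287
contact ratio ≈ 1.6063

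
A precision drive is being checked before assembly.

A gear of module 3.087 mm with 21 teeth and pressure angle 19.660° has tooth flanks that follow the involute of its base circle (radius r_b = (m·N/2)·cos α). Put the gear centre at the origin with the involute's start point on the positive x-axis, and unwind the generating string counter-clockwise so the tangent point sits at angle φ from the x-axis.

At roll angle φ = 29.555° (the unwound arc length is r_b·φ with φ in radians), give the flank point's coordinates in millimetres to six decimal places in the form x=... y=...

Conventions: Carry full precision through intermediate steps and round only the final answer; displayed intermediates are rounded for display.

x=34.318757 y=1.359705

recognized (one wheel, involute flank): single-mesh tooth geometry, m = 3.087, N = 21
pitch radius r_p = m·N/2 = 3.087·21/2 = 32.413500
base radius r_b = r_p·cos α = 32.413500·cos 19.660° = 30.523976
roll angle φ = 29.555° = 0.51583206 rad
x = r_b·(cos φ + φ·sin φ) = 34.318757
y = r_b·(sin φ − φ·cos φ) = 1.359705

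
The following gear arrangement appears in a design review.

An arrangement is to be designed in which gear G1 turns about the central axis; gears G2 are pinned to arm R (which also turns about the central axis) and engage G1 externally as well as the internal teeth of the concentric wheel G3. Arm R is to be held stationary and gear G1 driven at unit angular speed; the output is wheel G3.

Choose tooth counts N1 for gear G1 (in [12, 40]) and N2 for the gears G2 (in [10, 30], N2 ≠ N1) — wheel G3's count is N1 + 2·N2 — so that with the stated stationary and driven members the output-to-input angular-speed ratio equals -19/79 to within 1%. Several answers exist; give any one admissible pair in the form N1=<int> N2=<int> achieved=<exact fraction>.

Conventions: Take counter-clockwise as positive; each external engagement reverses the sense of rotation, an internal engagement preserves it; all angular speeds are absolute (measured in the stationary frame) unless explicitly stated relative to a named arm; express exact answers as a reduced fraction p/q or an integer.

N1=19 N2=30 achieved=-19/79

topology: planetary set — design target -19/79, arm = carrier (Willis)
Willis with ω_arm = 0: ω_ring/ω_sun = −N1/N3; set equal to -19/79  ⇒  N3/N1 = −1/(-19/79) = 79/19
N3 = N1 + 2·N2  ⇒  N2/N1 = (N3/N1 − 1)/2 = (79/19 − 1)/2 = 30/19
smallest multiple with N1 ≥ 12 and N2 ≥ 10: k = 1  ⇒  N1 = 1·19 = 19, N2 = 1·30 = 30 (N1 ≤ 40, N2 ≤ 30, N2 ≠ N1 ✓), N3 = 19 + 2·30 = 79
check: −N1/N3 with N1 = 19, N3 = 79 gives -19/79; |achieved − target| = 0 ≤ 19/7900 ✓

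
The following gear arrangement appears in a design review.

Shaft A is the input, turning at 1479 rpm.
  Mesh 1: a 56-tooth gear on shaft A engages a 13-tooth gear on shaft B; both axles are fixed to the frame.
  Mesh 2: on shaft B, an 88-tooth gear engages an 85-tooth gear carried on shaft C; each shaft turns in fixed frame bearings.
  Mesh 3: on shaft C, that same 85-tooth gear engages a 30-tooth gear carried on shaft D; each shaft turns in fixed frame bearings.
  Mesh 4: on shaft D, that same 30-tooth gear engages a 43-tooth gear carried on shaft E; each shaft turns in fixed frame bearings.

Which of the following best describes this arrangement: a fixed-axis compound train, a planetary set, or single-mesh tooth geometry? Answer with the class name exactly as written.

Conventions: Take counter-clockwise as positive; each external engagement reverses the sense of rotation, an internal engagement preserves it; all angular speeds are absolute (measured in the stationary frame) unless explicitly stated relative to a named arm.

recognized (5 fixed axles, 4 meshes): fixed-axis compound train
classification: fixed-axis compound train

fixed-axis compound train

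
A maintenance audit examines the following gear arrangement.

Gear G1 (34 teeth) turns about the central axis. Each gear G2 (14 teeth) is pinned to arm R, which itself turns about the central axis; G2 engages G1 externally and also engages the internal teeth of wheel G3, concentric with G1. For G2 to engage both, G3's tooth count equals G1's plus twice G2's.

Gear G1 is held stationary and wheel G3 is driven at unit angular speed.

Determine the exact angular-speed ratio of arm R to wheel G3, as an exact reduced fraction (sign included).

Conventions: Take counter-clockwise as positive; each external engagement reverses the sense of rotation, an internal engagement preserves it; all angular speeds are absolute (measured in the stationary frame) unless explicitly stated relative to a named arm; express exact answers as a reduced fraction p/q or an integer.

31/48

planetary set (34T centre, 14T on arm, 62T internal) — Willis relation
ring teeth: 34 + 2·14 = 62
34(ω_sun−ω_arm) = −62(ω_ring−ω_arm),  ω_sun = 0, ω_ring = 1
34(0−ω_arm) = −62(1−ω_arm)  ⇒  96·ω_arm = 62  ⇒  ω_arm = 31/48
ω_out/ω_in = 31/48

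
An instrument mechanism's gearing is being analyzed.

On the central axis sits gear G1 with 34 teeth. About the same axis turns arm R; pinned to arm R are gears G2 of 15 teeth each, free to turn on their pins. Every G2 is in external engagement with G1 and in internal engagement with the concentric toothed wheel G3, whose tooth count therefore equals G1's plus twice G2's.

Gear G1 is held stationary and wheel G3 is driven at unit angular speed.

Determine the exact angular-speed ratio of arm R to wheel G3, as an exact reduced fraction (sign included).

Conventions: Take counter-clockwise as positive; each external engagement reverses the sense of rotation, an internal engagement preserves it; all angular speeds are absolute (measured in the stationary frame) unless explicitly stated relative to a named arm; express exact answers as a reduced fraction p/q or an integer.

class = planetary set [G3 = 34+2·15 = 64; Willis about the carrier]
ring teeth: 34 + 2·15 = 64
34(ω_sun−ω_arm) = −64(ω_ring−ω_arm),  ω_sun = 0, ω_ring = 1
34(0−ω_arm) = −64(1−ω_arm)  ⇒  98·ω_arm = 64  ⇒  ω_arm = 32/49
ω_out/ω_in = 32/49

32/49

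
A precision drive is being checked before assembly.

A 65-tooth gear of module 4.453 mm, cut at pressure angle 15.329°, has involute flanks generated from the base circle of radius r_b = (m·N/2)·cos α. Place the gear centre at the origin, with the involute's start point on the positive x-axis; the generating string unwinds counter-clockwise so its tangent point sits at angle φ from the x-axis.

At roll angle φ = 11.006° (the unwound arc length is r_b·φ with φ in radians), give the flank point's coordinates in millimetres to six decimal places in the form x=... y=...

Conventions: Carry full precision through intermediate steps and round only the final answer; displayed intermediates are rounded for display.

class = single-mesh tooth geometry [base-circle involute, m = 4.453, 65T]
pitch radius r_p = m·N/2 = 4.453·65/2 = 144.722500
base radius r_b = r_p·cos α = 144.722500·cos 15.329° = 139.573814
roll angle φ = 11.006° = 0.19209094 rad
x = r_b·(cos φ + φ·sin φ) = 142.125171
y = r_b·(sin φ − φ·cos φ) = 0.328549

x=142.125171 y=0.328549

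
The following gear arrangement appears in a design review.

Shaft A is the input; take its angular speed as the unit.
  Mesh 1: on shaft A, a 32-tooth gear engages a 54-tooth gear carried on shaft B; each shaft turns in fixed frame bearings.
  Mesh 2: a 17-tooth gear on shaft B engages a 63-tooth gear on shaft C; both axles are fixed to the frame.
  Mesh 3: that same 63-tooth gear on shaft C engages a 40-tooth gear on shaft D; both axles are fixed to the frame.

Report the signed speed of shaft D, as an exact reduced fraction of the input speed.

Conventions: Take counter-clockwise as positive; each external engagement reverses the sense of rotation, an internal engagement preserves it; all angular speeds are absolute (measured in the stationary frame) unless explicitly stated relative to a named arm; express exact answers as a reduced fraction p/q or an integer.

-34/135

3-mesh fixed-axis compound train (all bearings frame-fixed)
mesh 1 [32T→54T]: |ω|/ω_in = 1×32/54 = 16/27, sense flips to −
mesh 2 [17T→63T]: |ω|/ω_in = (16/27)×17/63 = 272/1701, sense flips to +
mesh 3 [63T→40T]: |ω|/ω_in = (272/1701)×63/40 = 34/135, sense flips to −
signed output speed (× input speed) = -34/135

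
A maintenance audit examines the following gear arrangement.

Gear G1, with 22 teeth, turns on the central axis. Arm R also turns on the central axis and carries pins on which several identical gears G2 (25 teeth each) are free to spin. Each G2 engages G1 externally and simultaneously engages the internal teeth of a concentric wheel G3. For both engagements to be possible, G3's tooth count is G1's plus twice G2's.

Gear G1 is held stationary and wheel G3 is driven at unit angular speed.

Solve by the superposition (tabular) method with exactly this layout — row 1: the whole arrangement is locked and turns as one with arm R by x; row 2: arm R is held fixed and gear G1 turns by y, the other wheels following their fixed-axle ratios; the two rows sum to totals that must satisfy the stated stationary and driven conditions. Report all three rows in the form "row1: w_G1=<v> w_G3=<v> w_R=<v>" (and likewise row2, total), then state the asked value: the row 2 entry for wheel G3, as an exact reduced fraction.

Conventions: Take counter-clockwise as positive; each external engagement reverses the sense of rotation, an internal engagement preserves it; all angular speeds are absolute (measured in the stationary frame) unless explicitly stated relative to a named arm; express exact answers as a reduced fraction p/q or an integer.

recognized (axles ride arm R): planetary set, 22/25/72 teeth
superposition row 1 [locked train]: every member turns x
row 2 (arm held, sun turns y): ω_ring = −(22/72)·y, ω_arm = 0
boundary: total ω_sun = x + y = 0 and total ω_ring = x − (22/72)·y = 1  ⇒  y = -36/47, x = 36/47
row 2 ring = −(22/72)·(-36/47) = 11/47
totals (row 1 + row 2): sun 36/47 + (-36/47) = 0, ring 36/47 + 11/47 = 1, arm 36/47 + 0 = 36/47
asked cell (row2, ring) = 11/47

row1: w_G1=36/47 w_G3=36/47 w_R=36/47
row2: w_G1=-36/47 w_G3=11/47 w_R=0
total: w_G1=0 w_G3=1 w_R=36/47
asked value: 11/47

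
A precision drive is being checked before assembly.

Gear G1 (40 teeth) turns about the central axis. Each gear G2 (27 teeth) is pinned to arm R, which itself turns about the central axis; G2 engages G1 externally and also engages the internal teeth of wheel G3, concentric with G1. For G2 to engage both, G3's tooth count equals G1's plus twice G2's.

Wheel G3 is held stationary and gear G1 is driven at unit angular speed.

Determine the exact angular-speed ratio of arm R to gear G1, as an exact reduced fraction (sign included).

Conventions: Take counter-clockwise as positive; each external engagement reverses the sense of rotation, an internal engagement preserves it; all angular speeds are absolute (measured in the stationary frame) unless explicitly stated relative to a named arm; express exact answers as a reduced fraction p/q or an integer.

20/67

topology: planetary set — G1 40T / G2 27T / G3 94T, arm = carrier (Willis)
ring teeth: 40 + 2·27 = 94
40(ω_sun−ω_arm) = −94(ω_ring−ω_arm),  ω_ring = 0, ω_sun = 1
40(1−ω_arm) = −94(0−ω_arm)  ⇒  134·ω_arm = 40  ⇒  ω_arm = 20/67
ω_out/ω_in = 20/67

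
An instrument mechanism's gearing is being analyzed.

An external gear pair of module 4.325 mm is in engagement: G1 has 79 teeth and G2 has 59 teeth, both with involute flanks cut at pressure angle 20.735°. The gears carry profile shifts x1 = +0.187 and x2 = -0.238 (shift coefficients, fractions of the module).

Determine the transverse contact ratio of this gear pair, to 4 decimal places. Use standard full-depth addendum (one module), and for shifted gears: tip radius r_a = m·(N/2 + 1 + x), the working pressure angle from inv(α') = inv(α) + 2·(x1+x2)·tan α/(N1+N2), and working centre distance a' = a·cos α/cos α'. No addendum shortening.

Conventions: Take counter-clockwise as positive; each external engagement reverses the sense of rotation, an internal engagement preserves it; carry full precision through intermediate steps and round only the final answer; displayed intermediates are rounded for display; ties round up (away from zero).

recognized (one external pair, fixed centres): single-mesh tooth geometry, m = 4.325, N1 = 79, N2 = 59
base radii: r_b1 = 159.772002, r_b2 = 119.323394
tip radii: r_a1 = 175.971275, r_a2 = 130.883150
inv(α') = inv(20.735°) + 2·(+0.187-0.238)·tan α/(79+59) = 0.01639293  ⇒  α' = 20.62247°
a' = a·cos α / cos α' = 298.4250·cos 20.735°/cos 20.62247° = 298.203852
action lengths: √(r_a1²−r_b1²) = 73.748201, √(r_a2²−r_b2²) = 53.780356
base pitch p_b = π·m·cos α = 12.707305
CR = (73.748201 + 53.780356 − 298.203852·sin 20.62247°)/12.707305 = 1.770523
contact ratio ≈ 1.7705

1.7705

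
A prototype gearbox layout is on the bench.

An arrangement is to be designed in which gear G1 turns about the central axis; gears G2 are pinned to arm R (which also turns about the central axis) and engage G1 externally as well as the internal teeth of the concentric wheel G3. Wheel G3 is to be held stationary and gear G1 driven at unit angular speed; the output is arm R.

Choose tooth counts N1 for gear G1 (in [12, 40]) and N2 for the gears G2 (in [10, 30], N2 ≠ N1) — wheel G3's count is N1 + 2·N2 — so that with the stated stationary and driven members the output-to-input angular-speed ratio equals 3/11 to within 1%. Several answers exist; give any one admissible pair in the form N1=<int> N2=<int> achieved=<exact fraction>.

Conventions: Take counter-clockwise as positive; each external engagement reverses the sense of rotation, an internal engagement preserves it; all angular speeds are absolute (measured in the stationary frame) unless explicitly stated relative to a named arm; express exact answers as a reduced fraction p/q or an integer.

class = planetary set [ratio 3/11 wanted; Willis about the carrier]
Willis with ω_ring = 0: ω_arm/ω_sun = N1/(N1+N3); set equal to 3/11  ⇒  N3/N1 = 1/(3/11) − 1 = 8/3
N3 = N1 + 2·N2  ⇒  N2/N1 = (N3/N1 − 1)/2 = (8/3 − 1)/2 = 5/6
smallest multiple with N1 ≥ 12 and N2 ≥ 10: k = 2  ⇒  N1 = 2·6 = 12, N2 = 2·5 = 10 (N1 ≤ 40, N2 ≤ 30, N2 ≠ N1 ✓), N3 = 12 + 2·10 = 32
check: N1/(N1+N3) with N1 = 12, N3 = 32 gives 3/11; |achieved − target| = 0 ≤ 3/1100 ✓

N1=12 N2=10 achieved=3/11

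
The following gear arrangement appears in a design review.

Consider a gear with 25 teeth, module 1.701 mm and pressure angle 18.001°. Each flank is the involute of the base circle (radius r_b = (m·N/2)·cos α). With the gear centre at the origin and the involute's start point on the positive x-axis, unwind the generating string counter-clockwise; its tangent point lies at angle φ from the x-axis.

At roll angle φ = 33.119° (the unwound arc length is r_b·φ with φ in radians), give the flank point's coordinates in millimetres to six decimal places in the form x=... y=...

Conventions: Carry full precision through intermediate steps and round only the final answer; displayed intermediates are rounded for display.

topology: single-mesh involute geometry — m = 1.701, N = 25
pitch radius r_p = m·N/2 = 1.701·25/2 = 21.262500
base radius r_b = r_p·cos α = 21.262500·cos 18.001° = 20.221724
roll angle φ = 33.119° = 0.57803559 rad
x = r_b·(cos φ + φ·sin φ) = 23.323019
y = r_b·(sin φ − φ·cos φ) = 1.258867

x=23.323019 y=1.258867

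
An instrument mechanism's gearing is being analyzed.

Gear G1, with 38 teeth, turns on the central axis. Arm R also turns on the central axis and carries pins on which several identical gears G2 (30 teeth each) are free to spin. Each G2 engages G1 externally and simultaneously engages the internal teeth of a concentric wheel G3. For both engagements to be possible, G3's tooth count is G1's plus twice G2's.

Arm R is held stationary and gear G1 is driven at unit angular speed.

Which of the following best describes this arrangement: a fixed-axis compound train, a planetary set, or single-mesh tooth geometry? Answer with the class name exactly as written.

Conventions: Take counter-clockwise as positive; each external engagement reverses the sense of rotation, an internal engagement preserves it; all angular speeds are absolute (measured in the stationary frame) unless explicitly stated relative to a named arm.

planetary set

topology: planetary set — G1 38T / G2 30T / G3 98T, arm = carrier (Willis)
classification: planetary set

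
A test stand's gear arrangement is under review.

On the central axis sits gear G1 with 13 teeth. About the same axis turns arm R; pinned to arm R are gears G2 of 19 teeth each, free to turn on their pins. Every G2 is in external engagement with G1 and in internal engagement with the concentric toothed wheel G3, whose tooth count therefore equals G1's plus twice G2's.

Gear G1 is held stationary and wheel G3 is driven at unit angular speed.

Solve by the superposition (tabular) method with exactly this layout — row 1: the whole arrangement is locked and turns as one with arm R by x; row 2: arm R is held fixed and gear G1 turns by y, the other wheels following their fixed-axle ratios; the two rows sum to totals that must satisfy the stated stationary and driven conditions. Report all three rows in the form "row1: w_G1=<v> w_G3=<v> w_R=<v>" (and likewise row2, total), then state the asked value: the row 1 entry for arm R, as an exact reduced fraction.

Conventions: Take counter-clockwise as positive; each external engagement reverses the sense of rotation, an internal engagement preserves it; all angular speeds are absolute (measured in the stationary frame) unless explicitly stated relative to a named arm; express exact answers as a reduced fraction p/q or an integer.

row1: w_G1=51/64 w_G3=51/64 w_R=51/64
row2: w_G1=-51/64 w_G3=13/64 w_R=0
total: w_G1=0 w_G3=1 w_R=51/64
asked value: 51/64

topology: planetary set — G1 13T / G2 19T / G3 51T, arm = carrier (Willis)
superposition row 1 [locked train]: every member turns x
superposition row 2 [arm held]: sun y, ring −(13/51)·y, arm 0
boundary: total ω_sun = x + y = 0 and total ω_ring = x − (13/51)·y = 1  ⇒  y = -51/64, x = 51/64
row 2 ring = −(13/51)·(-51/64) = 13/64
totals (row 1 + row 2): sun 51/64 + (-51/64) = 0, ring 51/64 + 13/64 = 1, arm 51/64 + 0 = 51/64
asked cell (row1, arm) = 51/64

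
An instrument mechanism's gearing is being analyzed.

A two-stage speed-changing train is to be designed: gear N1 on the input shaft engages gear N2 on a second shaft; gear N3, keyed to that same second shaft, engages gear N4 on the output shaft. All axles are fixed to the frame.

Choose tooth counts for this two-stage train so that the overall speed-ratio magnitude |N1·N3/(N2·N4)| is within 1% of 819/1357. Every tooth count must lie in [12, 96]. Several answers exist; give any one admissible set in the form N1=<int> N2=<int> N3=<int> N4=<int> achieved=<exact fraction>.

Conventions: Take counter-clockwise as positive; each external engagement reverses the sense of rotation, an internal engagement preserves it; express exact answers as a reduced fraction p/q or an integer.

N1=13 N2=23 N3=63 N4=59 achieved=819/1357

design class (target 819/1357): fixed-axis compound train
target = 819/1357 in lowest terms: an exact hit needs N1·N3 = k·819 and N2·N4 = k·1357 for one integer k, every count in [12, 96]; additionally prefer no 1:1 stage (N1 ≠ N2, N3 ≠ N4)
k = 1: N1·N3 = 819 = 13·63, N2·N4 = 1357 = 23·59
achieved = 13·63/(23·59) = 819/1357; |achieved − target| = 0 ≤ 819/135700 ✓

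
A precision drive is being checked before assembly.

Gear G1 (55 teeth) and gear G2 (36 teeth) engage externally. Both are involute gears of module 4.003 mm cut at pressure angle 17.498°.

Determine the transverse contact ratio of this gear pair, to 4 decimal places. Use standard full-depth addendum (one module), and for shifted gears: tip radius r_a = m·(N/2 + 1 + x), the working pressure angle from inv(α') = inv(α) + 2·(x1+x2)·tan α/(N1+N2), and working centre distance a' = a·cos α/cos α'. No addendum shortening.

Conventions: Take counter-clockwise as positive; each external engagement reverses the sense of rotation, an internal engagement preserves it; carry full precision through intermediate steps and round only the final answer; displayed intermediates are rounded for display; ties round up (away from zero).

class = single-mesh tooth geometry [involute pair 55T × 36T, m = 4.003]
base radii: r_b1 = 104.988702, r_b2 = 68.719877
tip radii: r_a1 = 114.085500, r_a2 = 76.057000
no profile shift: α' = α, a' = a
action lengths: √(r_a1²−r_b1²) = 44.641615, √(r_a2²−r_b2²) = 32.592111
base pitch p_b = π·m·cos α = 11.993881
CR = (44.641615 + 32.592111 − 182.136500·sin 17.49800°)/11.993881 = 1.873479
contact ratio ≈ 1.8735

1.8735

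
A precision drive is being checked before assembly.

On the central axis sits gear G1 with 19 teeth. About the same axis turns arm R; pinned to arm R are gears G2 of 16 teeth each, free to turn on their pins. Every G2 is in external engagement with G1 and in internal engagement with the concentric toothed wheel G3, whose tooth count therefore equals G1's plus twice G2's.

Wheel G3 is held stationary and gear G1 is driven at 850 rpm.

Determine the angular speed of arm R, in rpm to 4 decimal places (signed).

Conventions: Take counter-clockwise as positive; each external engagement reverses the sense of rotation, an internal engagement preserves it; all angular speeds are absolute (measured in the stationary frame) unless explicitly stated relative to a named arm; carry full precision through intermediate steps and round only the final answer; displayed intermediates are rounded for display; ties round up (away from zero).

recognized (axles ride arm R): planetary set, 19/16/51 teeth
normalise by the input: solve with ω_sun = 1, then scale by 850 rpm
ring teeth: 19 + 2·16 = 51
19(ω_sun−ω_arm) = −51(ω_ring−ω_arm),  ω_ring = 0, ω_sun = 1
19(1−ω_arm) = −51(0−ω_arm)  ⇒  70·ω_arm = 19  ⇒  ω_arm = 19/70
scale: ω_arm = 19/70 × 850 rpm = +230.7143 rpm

+230.7143 rpm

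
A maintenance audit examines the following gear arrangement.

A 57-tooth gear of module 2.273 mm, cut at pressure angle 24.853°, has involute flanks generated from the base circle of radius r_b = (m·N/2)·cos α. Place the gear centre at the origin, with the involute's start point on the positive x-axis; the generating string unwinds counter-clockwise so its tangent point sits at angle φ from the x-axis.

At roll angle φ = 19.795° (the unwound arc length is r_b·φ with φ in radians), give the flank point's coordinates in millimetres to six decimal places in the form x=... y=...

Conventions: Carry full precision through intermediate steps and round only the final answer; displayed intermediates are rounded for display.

x=62.185240 y=0.798404

recognized (one wheel, involute flank): single-mesh tooth geometry, m = 2.273, N = 57
pitch radius r_p = m·N/2 = 2.273·57/2 = 64.780500
base radius r_b = r_p·cos α = 64.780500·cos 24.853° = 58.781119
roll angle φ = 19.795° = 0.34548793 rad
x = r_b·(cos φ + φ·sin φ) = 62.185240
y = r_b·(sin φ − φ·cos φ) = 0.798404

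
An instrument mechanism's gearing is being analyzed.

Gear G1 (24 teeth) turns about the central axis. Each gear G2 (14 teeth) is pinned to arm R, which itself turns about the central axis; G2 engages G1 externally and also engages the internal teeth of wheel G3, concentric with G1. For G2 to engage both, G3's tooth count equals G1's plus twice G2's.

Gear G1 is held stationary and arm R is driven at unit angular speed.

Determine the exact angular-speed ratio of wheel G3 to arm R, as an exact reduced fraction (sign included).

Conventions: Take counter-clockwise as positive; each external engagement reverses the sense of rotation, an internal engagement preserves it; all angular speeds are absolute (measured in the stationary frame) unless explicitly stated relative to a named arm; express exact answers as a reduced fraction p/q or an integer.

recognized (axles ride arm R): planetary set, 24/14/52 teeth
ring teeth: 24 + 2·14 = 52
24(ω_sun−ω_arm) = −52(ω_ring−ω_arm),  ω_sun = 0, ω_arm = 1
ω_ring = 1 − (24/52)(0−1) = 19/13
ω_out/ω_in = 19/13

19/13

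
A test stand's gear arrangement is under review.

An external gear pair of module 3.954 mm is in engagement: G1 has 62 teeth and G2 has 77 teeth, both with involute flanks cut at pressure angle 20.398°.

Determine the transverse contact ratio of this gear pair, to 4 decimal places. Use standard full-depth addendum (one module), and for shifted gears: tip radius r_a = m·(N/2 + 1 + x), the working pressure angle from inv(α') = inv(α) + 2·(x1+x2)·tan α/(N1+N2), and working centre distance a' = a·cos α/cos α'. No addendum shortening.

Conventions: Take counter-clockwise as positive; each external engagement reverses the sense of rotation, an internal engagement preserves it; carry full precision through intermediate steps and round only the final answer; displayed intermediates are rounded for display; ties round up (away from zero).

topology: single-mesh involute geometry — m = 3.954, 62T/77T pair
base radii: r_b1 = 114.887894, r_b2 = 142.683352
tip radii: r_a1 = 126.528000, r_a2 = 156.183000
no profile shift: α' = α, a' = a
action lengths: √(r_a1²−r_b1²) = 53.010439, √(r_a2²−r_b2²) = 63.518427
base pitch p_b = π·m·cos α = 11.642934
CR = (53.010439 + 63.518427 − 274.803000·sin 20.39800°)/11.642934 = 1.782129
contact ratio ≈ 1.7821

1.7821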